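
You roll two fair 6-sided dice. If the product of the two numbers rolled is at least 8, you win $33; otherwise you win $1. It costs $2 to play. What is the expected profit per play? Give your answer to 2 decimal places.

E[payout] = (7/18)·1 + (11/18)·33 = 185/9
Expected profit = 185/9 − 2 = 167/9 ≈ $18.56

$18.56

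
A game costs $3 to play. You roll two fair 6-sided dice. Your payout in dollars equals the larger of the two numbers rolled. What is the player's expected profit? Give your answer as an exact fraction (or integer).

53/36 dollars

Distribution of the larger of the two numbers rolled: 1 w.p. 1/36, 2 w.p. 1/12, 3 w.p. 5/36, 4 w.p. 7/36, 5 w.p. 1/4, 6 w.p. 11/36
E[payout] = (1/36)·1 + (1/12)·2 + (5/36)·3 + (7/36)·4 + (1/4)·5 + (11/36)·6 = 161/36
Expected profit = 161/36 − 3 = 53/36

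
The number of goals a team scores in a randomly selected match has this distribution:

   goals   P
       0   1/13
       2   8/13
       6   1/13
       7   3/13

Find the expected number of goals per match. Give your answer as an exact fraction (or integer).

E[X] = (1/13)·0 + (8/13)·2 + (1/13)·6 + (3/13)·7
     = 43/13

43/13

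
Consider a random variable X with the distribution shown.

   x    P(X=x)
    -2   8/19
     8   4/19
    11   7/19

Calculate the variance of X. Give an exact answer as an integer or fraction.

E[X] = (8/19)·(-2) + (4/19)·8 + (7/19)·11 = 93/19
E[X²] = (8/19)·4 + (4/19)·64 + (7/19)·121 = 1135/19
Var(X) = 1135/19 − (93/19)² = 12916/361

12916/361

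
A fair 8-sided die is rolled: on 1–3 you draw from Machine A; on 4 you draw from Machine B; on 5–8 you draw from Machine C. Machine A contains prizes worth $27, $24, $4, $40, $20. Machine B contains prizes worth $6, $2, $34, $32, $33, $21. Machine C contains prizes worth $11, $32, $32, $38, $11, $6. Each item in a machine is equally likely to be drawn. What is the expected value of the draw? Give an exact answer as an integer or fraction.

177/8 dollars

E[X | Machine A] = (27 + 24 + 4 + 40 + 20)/5 = 23
E[X | Machine B] = (6 + 2 + 34 + 32 + 33 + 21)/6 = 64/3
E[X | Machine C] = (11 + 32 + 32 + 38 + 11 + 6)/6 = 65/3
E[X] = (3/8)·23 + (1/8)·64/3 + (1/2)·65/3 = 177/8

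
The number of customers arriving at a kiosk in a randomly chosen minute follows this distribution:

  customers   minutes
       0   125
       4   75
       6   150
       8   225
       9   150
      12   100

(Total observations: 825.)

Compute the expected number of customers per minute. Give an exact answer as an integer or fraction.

74/11

Total = 825, so P(customers=0) = 125/825, etc.
E[X] = (5/33)·0 + (1/11)·4 + (2/11)·6 + (3/11)·8 + (2/11)·9 + (4/33)·12
     = 74/11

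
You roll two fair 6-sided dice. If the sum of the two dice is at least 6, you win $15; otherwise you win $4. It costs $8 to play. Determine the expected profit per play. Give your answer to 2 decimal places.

E[payout] = (5/18)·4 + (13/18)·15 = 215/18
Expected profit = 215/18 − 8 = 71/18 ≈ $3.94

$3.94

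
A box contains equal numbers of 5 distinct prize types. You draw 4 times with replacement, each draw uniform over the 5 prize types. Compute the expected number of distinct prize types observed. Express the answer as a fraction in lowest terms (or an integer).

369/125

Let Xⱼ=1 if type j appears at least once. P(Xⱼ=1) = 1 − ((5−1)/5)^4 = 369/625.
E[#distinct] = 5·369/625 = 369/125.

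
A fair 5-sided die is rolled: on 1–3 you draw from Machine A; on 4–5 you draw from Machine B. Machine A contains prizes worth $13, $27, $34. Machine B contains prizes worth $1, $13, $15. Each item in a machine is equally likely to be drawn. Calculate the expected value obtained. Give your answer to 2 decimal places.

E[X | Machine A] = (13 + 27 + 34)/3 = 74/3
E[X | Machine B] = (1 + 13 + 15)/3 = 29/3
E[X] = (3/5)·74/3 + (2/5)·29/3 = 56/3 ≈ 18.67

$18.67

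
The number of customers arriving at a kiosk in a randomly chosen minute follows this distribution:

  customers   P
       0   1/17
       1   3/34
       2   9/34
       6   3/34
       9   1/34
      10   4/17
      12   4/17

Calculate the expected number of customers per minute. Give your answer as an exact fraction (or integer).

112/17

E[X] = (1/17)·0 + (3/34)·1 + (9/34)·2 + (3/34)·6 + (1/34)·9 + (4/17)·10 + (4/17)·12
     = 112/17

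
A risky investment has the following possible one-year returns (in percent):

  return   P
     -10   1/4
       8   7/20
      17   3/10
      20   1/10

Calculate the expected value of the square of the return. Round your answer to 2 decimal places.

E[X²] = (1/4)·100 + (7/20)·64 + (3/10)·289 + (1/10)·400
     = 1741/10 ≈ 174.10

174.10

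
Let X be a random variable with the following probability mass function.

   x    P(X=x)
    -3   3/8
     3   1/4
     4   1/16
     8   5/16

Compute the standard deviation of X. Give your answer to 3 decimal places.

4.581

E[X] = 19/8, E[X²] = 213/8
Var(X) = E[X²] − (E[X])² = 213/8 − 361/64 = 1343/64
SD(X) = √(1343/64) ≈ 4.581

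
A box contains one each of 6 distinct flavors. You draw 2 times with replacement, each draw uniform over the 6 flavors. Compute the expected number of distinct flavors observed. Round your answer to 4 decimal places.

1.8333

Let Xⱼ=1 if type j appears at least once. P(Xⱼ=1) = 1 − ((6−1)/6)^2 = 11/36.
E[#distinct] = 6·11/36 = 11/6.
≈ 1.8333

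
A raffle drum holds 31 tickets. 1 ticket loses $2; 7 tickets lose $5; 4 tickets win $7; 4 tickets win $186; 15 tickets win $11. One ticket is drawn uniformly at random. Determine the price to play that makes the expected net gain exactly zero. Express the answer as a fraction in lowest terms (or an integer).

E[payout] = (1/31)·(-2) + (7/31)·(-5) + (4/31)·7 + (4/31)·186 + (15/31)·11 = 900/31
Fair fee = E[payout] = 900/31

900/31 dollars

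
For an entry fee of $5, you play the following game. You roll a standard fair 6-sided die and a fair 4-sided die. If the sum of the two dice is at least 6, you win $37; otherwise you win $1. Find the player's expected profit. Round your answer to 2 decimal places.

E[payout] = (5/12)·1 + (7/12)·37 = 22
Expected profit = 22 − 5 = 17 ≈ $17.00

$17.00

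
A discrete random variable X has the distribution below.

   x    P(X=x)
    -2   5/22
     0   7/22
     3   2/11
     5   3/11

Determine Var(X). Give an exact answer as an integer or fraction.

877/121

E[X] = (5/22)·(-2) + (7/22)·0 + (2/11)·3 + (3/11)·5 = 16/11
E[X²] = (5/22)·4 + (7/22)·0 + (2/11)·9 + (3/11)·25 = 103/11
Var(X) = 103/11 − (16/11)² = 877/121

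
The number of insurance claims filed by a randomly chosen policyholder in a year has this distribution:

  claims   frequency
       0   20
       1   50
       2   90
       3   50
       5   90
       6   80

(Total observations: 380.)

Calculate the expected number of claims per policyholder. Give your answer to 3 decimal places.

3.447

Total = 380, so P(claims=0) = 20/380, etc.
E[X] = (1/19)·0 + (5/38)·1 + (9/38)·2 + (5/38)·3 + (9/38)·5 + (4/19)·6
     = 131/38 ≈ 3.447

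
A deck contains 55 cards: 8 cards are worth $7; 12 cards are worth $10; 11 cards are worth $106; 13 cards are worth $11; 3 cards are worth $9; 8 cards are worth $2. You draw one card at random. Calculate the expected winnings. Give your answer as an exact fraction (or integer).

E[payout] = (8/55)·7 + (12/55)·10 + (11/55)·106 + (13/55)·11 + (3/55)·9 + (8/55)·2 = 1528/55

1528/55 dollars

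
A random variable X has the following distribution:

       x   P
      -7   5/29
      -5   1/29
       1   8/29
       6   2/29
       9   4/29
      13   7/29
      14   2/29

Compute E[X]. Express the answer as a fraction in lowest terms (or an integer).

135/29

E[X] = (5/29)·(-7) + (1/29)·(-5) + (8/29)·1 + (2/29)·6 + (4/29)·9 + (7/29)·13 + (2/29)·14
     = 135/29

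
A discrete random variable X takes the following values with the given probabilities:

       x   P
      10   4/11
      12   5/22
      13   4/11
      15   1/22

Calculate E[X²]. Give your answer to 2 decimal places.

140.77

E[X²] = (4/11)·100 + (5/22)·144 + (4/11)·169 + (1/22)·225
     = 3097/22 ≈ 140.77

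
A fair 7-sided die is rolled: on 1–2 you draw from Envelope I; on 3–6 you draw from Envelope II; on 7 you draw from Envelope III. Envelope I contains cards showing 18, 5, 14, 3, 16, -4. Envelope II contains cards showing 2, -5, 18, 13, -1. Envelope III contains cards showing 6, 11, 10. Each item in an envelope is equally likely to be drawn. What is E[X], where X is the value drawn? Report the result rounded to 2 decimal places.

6.85

E[X | Envelope I] = (18 + 5 + 14 + 3 + 16 − 4)/6 = 26/3
E[X | Envelope II] = (2 − 5 + 18 + 13 − 1)/5 = 27/5
E[X | Envelope III] = (6 + 11 + 10)/3 = 9
E[X] = (2/7)·26/3 + (4/7)·27/5 + (1/7)·9 = 719/105 ≈ 6.85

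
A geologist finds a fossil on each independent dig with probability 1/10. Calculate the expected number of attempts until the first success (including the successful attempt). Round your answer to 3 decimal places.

For a geometric distribution, E[trials] = 1/p = 1/(1/10) = 10.
≈ 10.000

10.000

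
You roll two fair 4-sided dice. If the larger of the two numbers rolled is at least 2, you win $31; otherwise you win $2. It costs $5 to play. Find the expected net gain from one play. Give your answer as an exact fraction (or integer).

387/16 dollars

E[payout] = (1/16)·2 + (15/16)·31 = 467/16
Expected profit = 467/16 − 5 = 387/16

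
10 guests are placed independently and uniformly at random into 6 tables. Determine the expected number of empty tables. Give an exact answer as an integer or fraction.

9765625/10077696

Let Xⱼ=1 if table j is empty. P(Xⱼ=1) = ((6-1)/6)^10 = 9765625/60466176.
By linearity, E[#empty] = 6·9765625/60466176 = 9765625/10077696.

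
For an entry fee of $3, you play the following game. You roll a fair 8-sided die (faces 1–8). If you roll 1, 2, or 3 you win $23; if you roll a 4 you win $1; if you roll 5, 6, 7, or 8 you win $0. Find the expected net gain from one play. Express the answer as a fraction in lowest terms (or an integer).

E[payout] = (1/2)·0 + (1/8)·1 + (3/8)·23 = 35/4
Expected profit = 35/4 − 3 = 23/4

23/4 dollars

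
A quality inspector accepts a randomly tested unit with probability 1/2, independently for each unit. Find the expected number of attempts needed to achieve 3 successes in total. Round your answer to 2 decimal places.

6.00

By linearity (sum of 3 independent geometric waits), E[trials] = 3/p = 3/(1/2) = 6.
≈ 6.00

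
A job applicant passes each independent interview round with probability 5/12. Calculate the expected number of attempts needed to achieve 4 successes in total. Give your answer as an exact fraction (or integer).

By linearity (sum of 4 independent geometric waits), E[trials] = 4/p = 4/(5/12) = 48/5.

48/5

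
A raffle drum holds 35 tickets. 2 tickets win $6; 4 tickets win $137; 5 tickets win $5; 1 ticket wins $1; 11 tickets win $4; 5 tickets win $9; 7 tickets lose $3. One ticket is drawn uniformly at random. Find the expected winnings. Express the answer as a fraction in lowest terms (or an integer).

E[payout] = (2/35)·6 + (4/35)·137 + (5/35)·5 + (1/35)·1 + (11/35)·4 + (5/35)·9 + (7/35)·(-3) = 654/35

654/35 dollars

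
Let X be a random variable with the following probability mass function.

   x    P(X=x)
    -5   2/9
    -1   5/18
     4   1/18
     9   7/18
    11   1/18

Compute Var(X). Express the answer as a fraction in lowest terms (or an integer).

11753/324

E[X] = (2/9)·(-5) + (5/18)·(-1) + (1/18)·4 + (7/18)·9 + (1/18)·11 = 53/18
E[X²] = (2/9)·25 + (5/18)·1 + (1/18)·16 + (7/18)·81 + (1/18)·121 = 809/18
Var(X) = 809/18 − (53/18)² = 11753/324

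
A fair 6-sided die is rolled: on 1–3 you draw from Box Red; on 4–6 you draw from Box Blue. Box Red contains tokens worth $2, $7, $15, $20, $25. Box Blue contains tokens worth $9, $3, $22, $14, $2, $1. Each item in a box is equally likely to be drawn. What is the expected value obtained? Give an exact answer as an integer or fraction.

223/20 dollars

E[X | Box Red] = (2 + 7 + 15 + 20 + 25)/5 = 69/5
E[X | Box Blue] = (9 + 3 + 22 + 14 + 2 + 1)/6 = 17/2
E[X] = (1/2)·69/5 + (1/2)·17/2 = 223/20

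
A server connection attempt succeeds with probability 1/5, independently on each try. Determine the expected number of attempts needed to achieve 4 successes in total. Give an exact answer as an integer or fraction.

20

By linearity (sum of 4 independent geometric waits), E[trials] = 4/p = 4/(1/5) = 20.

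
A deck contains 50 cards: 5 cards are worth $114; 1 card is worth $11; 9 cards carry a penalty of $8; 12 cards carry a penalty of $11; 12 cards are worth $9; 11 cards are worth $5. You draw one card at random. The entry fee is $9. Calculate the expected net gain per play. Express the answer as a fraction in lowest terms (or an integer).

9/5 dollars

E[payout] = (5/50)·114 + (1/50)·11 + (9/50)·(-8) + (12/50)·(-11) + (12/50)·9 + (11/50)·5 = 54/5
Expected profit = 54/5 − 9 = 9/5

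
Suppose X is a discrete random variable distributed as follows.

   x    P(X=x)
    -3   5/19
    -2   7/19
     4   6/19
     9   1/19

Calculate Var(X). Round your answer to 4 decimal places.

13.1136

E[X] = (5/19)·(-3) + (7/19)·(-2) + (6/19)·4 + (1/19)·9 = 4/19
E[X²] = (5/19)·9 + (7/19)·4 + (6/19)·16 + (1/19)·81 = 250/19
Var(X) = 250/19 − (4/19)² = 4734/361 ≈ 13.1136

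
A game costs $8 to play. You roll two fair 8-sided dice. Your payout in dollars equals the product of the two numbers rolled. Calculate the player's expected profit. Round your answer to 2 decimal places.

Distribution of the product of the two numbers rolled: 1 w.p. 1/64, 2 w.p. 1/32, 3 w.p. 1/32, 4 w.p. 3/64, 5 w.p. 1/32, 6 w.p. 1/16, …
E[payout] = (1/64)·1 + (1/32)·2 + (1/32)·3 + (3/64)·4 + (1/32)·5 + (1/16)·6 + (1/32)·7 + (1/16)·8 + (1/64)·9 + (1/32)·10 + (1/16)·12 + (1/32)·14 + (1/32)·15 + (3/64)·16 + (1/32)·18 + (1/32)·20 + (1/32)·21 + (1/16)·24 + (1/64)·25 + (1/32)·28 + (1/32)·30 + (1/32)·32 + (1/32)·35 + (1/64)·36 + (1/32)·40 + (1/32)·42 + (1/32)·48 + (1/64)·49 + (1/32)·56 + (1/64)·64 = 81/4
Expected profit = 81/4 − 8 = 49/4 ≈ $12.25

$12.25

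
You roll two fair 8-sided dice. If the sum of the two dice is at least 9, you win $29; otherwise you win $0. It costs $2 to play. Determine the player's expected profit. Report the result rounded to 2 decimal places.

$14.31

E[payout] = (7/16)·0 + (9/16)·29 = 261/16
Expected profit = 261/16 − 2 = 229/16 ≈ $14.31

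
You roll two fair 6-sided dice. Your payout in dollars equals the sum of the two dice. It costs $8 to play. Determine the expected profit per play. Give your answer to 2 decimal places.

-$1.00

Distribution of the sum of the two dice: 2 w.p. 1/36, 3 w.p. 1/18, 4 w.p. 1/12, 5 w.p. 1/9, 6 w.p. 5/36, 7 w.p. 1/6, …
E[payout] = (1/36)·2 + (1/18)·3 + (1/12)·4 + (1/9)·5 + (5/36)·6 + (1/6)·7 + (5/36)·8 + (1/9)·9 + (1/12)·10 + (1/18)·11 + (1/36)·12 = 7
Expected profit = 7 − 8 = -1 ≈ -$1.00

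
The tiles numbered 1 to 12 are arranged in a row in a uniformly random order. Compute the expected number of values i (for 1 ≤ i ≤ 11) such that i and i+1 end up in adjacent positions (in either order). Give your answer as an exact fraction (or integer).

For each i ∈ {1,…,11}, let Xᵢ = 1 if i and i+1 are adjacent. P(Xᵢ=1) = 2·(12−1)!/12! = 2/12.
By linearity, E[ΣXᵢ] = (11)·(2/12) = 11/6.

11/6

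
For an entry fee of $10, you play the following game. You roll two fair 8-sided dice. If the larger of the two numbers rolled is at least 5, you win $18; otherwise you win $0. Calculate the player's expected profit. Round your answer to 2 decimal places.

$3.50

E[payout] = (1/4)·0 + (3/4)·18 = 27/2
Expected profit = 27/2 − 10 = 7/2 ≈ $3.50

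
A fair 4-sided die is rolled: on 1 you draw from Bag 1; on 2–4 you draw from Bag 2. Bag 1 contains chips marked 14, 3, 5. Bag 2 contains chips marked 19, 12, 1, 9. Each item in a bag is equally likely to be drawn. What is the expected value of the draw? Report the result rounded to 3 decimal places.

9.521

E[X | Bag 1] = (14 + 3 + 5)/3 = 22/3
E[X | Bag 2] = (19 + 12 + 1 + 9)/4 = 41/4
E[X] = (1/4)·22/3 + (3/4)·41/4 = 457/48 ≈ 9.521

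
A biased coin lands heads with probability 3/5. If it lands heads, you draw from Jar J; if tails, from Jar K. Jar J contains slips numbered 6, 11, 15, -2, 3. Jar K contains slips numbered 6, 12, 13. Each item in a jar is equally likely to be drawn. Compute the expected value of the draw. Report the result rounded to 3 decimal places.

8.093

E[X | Jar J] = (6 + 11 + 15 − 2 + 3)/5 = 33/5
E[X | Jar K] = (6 + 12 + 13)/3 = 31/3
E[X] = (3/5)·33/5 + (2/5)·31/3 = 607/75 ≈ 8.093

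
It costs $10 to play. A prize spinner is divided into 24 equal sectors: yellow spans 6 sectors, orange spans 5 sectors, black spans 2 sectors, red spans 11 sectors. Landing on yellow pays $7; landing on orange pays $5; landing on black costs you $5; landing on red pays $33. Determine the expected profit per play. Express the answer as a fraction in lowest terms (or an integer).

15/2 dollars

E[payout] = (6/24)·7 + (5/24)·5 + (2/24)·(-5) + (11/24)·33 = 35/2
Expected profit = 35/2 − 10 = 15/2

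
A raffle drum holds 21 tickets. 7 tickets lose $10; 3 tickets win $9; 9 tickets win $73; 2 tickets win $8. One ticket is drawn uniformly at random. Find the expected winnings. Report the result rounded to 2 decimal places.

$30.00

E[payout] = (7/21)·(-10) + (3/21)·9 + (9/21)·73 + (2/21)·8 = 30
≈ $30.00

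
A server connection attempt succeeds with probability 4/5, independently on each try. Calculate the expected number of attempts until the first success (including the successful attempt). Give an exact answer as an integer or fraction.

5/4

For a geometric distribution, E[trials] = 1/p = 1/(4/5) = 5/4.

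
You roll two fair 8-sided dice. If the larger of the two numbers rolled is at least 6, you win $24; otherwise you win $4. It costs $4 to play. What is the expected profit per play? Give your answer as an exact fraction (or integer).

195/16 dollars

E[payout] = (25/64)·4 + (39/64)·24 = 259/16
Expected profit = 259/16 − 4 = 195/16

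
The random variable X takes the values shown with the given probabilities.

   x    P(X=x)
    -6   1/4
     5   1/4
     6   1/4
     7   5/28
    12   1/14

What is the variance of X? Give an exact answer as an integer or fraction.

6275/196

E[X] = (1/4)·(-6) + (1/4)·5 + (1/4)·6 + (5/28)·7 + (1/14)·12 = 47/14
E[X²] = (1/4)·36 + (1/4)·25 + (1/4)·36 + (5/28)·49 + (1/14)·144 = 303/7
Var(X) = 303/7 − (47/14)² = 6275/196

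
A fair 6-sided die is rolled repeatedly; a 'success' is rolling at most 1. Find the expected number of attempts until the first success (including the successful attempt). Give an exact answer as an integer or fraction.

For a geometric distribution, E[trials] = 1/p = 1/(1/6) = 6.

6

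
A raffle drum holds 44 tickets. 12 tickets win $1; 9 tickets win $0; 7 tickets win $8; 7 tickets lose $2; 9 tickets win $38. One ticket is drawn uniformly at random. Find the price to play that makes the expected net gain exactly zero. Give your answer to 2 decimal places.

E[payout] = (12/44)·1 + (9/44)·0 + (7/44)·8 + (7/44)·(-2) + (9/44)·38 = 9
Fair fee = E[payout] = 9 ≈ $9.00

$9.00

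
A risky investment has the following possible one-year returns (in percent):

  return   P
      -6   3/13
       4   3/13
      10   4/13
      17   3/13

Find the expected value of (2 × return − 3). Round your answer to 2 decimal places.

10.08

E[2x-3] = (3/13)·(-15) + (3/13)·5 + (4/13)·17 + (3/13)·31
     = 131/13 ≈ 10.08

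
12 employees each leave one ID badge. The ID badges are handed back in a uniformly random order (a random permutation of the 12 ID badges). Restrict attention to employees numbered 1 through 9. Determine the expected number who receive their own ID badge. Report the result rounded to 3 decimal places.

Let Xᵢ = 1 if person i gets their own ID badge. For each i, P(Xᵢ=1) = 1/12.
By linearity of expectation, E[X₁+…+X_9] = 9·(1/12) = 3/4.
≈ 0.750

0.750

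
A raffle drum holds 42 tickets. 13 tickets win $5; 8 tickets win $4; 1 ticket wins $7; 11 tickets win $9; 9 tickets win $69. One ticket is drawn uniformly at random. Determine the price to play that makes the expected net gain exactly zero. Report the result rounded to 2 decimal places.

E[payout] = (13/42)·5 + (8/42)·4 + (1/42)·7 + (11/42)·9 + (9/42)·69 = 412/21
Fair fee = E[payout] = 412/21 ≈ $19.62

$19.62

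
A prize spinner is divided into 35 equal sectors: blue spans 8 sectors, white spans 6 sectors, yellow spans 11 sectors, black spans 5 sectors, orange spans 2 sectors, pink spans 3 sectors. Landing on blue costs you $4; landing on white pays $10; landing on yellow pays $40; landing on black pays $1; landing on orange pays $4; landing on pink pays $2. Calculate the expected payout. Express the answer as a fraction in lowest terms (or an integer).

E[payout] = (8/35)·(-4) + (6/35)·10 + (11/35)·40 + (5/35)·1 + (2/35)·4 + (3/35)·2 = 487/35

487/35 dollars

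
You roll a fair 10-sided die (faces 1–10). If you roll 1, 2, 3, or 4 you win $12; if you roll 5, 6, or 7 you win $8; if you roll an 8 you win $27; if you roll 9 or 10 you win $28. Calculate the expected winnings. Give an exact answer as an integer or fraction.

E[payout] = (3/10)·8 + (2/5)·12 + (1/10)·27 + (1/5)·28 = 31/2

31/2 dollars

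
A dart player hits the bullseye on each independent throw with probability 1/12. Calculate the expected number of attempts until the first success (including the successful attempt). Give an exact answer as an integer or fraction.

For a geometric distribution, E[trials] = 1/p = 1/(1/12) = 12.

12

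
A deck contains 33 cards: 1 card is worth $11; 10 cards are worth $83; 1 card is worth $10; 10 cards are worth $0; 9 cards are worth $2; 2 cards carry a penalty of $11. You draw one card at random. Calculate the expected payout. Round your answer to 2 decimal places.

E[payout] = (1/33)·11 + (10/33)·83 + (1/33)·10 + (10/33)·0 + (9/33)·2 + (2/33)·(-11) = 77/3
≈ $25.67

$25.67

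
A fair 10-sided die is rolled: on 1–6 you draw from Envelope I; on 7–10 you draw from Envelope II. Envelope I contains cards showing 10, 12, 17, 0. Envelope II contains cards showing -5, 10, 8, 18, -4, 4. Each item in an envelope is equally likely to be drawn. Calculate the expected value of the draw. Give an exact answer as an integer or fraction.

E[X | Envelope I] = (10 + 12 + 17 + 0)/4 = 39/4
E[X | Envelope II] = (-5 + 10 + 8 + 18 − 4 + 4)/6 = 31/6
E[X] = (3/5)·39/4 + (2/5)·31/6 = 95/12

95/12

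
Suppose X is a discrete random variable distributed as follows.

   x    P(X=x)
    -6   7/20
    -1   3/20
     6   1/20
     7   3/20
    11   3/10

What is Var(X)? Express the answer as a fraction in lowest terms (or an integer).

1311/25

E[X] = (7/20)·(-6) + (3/20)·(-1) + (1/20)·6 + (3/20)·7 + (3/10)·11 = 12/5
E[X²] = (7/20)·36 + (3/20)·1 + (1/20)·36 + (3/20)·49 + (3/10)·121 = 291/5
Var(X) = 291/5 − (12/5)² = 1311/25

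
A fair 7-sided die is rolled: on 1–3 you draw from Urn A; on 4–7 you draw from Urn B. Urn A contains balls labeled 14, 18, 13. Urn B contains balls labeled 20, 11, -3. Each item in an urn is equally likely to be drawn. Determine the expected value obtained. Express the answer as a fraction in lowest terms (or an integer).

E[X | Urn A] = (14 + 18 + 13)/3 = 15
E[X | Urn B] = (20 + 11 − 3)/3 = 28/3
E[X] = (3/7)·15 + (4/7)·28/3 = 247/21

247/21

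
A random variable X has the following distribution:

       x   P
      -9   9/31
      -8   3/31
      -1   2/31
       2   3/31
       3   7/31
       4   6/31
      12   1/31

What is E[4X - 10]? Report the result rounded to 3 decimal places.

E[4x-10] = (9/31)·(-46) + (3/31)·(-42) + (2/31)·(-14) + (3/31)·(-2) + (7/31)·2 + (6/31)·6 + (1/31)·38
     = -486/31 ≈ -15.677

-15.677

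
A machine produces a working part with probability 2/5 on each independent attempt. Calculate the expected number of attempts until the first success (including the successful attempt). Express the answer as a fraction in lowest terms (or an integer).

5/2

For a geometric distribution, E[trials] = 1/p = 1/(2/5) = 5/2.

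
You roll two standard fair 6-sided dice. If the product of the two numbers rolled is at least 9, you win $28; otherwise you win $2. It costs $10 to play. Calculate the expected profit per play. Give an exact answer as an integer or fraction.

E[payout] = (4/9)·2 + (5/9)·28 = 148/9
Expected profit = 148/9 − 10 = 58/9

58/9 dollars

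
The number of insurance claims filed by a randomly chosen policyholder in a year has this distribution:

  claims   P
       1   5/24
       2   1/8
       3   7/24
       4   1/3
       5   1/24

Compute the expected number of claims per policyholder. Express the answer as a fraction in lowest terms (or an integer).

E[X] = (5/24)·1 + (1/8)·2 + (7/24)·3 + (1/3)·4 + (1/24)·5
     = 23/8

23/8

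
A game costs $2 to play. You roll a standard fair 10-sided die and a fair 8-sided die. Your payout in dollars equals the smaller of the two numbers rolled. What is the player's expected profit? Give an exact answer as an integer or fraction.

Distribution of the smaller of the two numbers rolled: 1 w.p. 17/80, 2 w.p. 3/16, 3 w.p. 13/80, 4 w.p. 11/80, 5 w.p. 9/80, 6 w.p. 7/80, …
E[payout] = (17/80)·1 + (3/16)·2 + (13/80)·3 + (11/80)·4 + (9/80)·5 + (7/80)·6 + (1/16)·7 + (3/80)·8 = 69/20
Expected profit = 69/20 − 2 = 29/20

29/20 dollars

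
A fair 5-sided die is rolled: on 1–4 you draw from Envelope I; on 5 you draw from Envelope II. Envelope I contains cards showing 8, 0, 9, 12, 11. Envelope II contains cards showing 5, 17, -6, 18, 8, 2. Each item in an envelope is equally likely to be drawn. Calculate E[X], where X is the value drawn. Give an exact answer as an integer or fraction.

118/15

E[X | Envelope I] = (8 + 0 + 9 + 12 + 11)/5 = 8
E[X | Envelope II] = (5 + 17 − 6 + 18 + 8 + 2)/6 = 22/3
E[X] = (4/5)·8 + (1/5)·22/3 = 118/15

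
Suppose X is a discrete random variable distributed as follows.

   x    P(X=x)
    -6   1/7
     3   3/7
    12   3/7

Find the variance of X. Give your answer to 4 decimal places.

39.6735

E[X] = (1/7)·(-6) + (3/7)·3 + (3/7)·12 = 39/7
E[X²] = (1/7)·36 + (3/7)·9 + (3/7)·144 = 495/7
Var(X) = 495/7 − (39/7)² = 1944/49 ≈ 39.6735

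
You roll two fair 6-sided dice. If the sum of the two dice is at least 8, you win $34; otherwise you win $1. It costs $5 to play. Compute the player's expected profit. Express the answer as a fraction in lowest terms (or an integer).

E[payout] = (7/12)·1 + (5/12)·34 = 59/4
Expected profit = 59/4 − 5 = 39/4

39/4 dollars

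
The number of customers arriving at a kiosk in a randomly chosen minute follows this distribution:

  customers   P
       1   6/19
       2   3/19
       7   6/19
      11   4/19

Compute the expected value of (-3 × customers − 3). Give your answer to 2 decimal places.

E[-3x-3] = (6/19)·(-6) + (3/19)·(-9) + (6/19)·(-24) + (4/19)·(-36)
     = -351/19 ≈ -18.47

-18.47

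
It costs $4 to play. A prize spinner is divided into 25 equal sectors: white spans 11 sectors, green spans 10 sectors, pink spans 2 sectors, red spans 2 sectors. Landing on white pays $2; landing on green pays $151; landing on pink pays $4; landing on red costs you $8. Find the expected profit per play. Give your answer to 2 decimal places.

$56.96

E[payout] = (11/25)·2 + (10/25)·151 + (2/25)·4 + (2/25)·(-8) = 1524/25
Expected profit = 1524/25 − 4 = 1424/25 ≈ $56.96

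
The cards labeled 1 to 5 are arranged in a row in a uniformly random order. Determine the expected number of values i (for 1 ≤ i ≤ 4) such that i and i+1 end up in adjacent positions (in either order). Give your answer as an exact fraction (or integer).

8/5

For each i ∈ {1,…,4}, let Xᵢ = 1 if i and i+1 are adjacent. P(Xᵢ=1) = 2·(5−1)!/5! = 2/5.
By linearity, E[ΣXᵢ] = (4)·(2/5) = 8/5.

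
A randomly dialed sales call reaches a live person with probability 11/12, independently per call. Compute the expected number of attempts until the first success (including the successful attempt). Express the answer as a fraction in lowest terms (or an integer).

12/11

For a geometric distribution, E[trials] = 1/p = 1/(11/12) = 12/11.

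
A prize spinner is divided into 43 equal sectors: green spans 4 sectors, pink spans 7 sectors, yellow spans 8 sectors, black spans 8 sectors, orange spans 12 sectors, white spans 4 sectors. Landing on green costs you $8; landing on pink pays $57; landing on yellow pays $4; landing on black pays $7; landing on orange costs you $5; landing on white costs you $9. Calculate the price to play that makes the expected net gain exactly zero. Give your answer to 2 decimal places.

$8.35

E[payout] = (4/43)·(-8) + (7/43)·57 + (8/43)·4 + (8/43)·7 + (12/43)·(-5) + (4/43)·(-9) = 359/43
Fair fee = E[payout] = 359/43 ≈ $8.35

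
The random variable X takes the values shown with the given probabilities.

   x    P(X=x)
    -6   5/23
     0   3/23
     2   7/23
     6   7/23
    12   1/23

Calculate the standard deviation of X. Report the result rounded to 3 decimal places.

E[X] = 38/23, E[X²] = 604/23
Var(X) = E[X²] − (E[X])² = 604/23 − 1444/529 = 12448/529
SD(X) = √(12448/529) ≈ 4.851

4.851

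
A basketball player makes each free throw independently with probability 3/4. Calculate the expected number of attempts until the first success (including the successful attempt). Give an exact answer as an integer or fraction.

4/3

For a geometric distribution, E[trials] = 1/p = 1/(3/4) = 4/3.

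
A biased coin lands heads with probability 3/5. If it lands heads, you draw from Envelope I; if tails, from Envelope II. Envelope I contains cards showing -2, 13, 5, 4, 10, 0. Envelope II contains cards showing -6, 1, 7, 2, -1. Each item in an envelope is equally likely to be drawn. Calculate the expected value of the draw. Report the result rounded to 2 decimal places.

3.24

E[X | Envelope I] = (-2 + 13 + 5 + 4 + 10 + 0)/6 = 5
E[X | Envelope II] = (-6 + 1 + 7 + 2 − 1)/5 = 3/5
E[X] = (3/5)·5 + (2/5)·3/5 = 81/25 ≈ 3.24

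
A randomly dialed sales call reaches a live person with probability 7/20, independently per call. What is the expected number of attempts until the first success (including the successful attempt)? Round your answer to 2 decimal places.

2.86

For a geometric distribution, E[trials] = 1/p = 1/(7/20) = 20/7.
≈ 2.86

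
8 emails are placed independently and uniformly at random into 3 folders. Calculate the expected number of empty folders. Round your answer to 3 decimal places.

0.117

Let Xⱼ=1 if folder j is empty. P(Xⱼ=1) = ((3-1)/3)^8 = 256/6561.
By linearity, E[#empty] = 3·256/6561 = 256/2187.
≈ 0.117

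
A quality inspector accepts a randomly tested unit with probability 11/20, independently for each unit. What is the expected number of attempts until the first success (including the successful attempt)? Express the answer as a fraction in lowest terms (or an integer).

For a geometric distribution, E[trials] = 1/p = 1/(11/20) = 20/11.

20/11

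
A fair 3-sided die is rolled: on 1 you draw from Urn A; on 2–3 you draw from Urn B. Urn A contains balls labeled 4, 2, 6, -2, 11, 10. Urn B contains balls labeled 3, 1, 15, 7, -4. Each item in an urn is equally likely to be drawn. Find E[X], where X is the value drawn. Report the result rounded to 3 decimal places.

E[X | Urn A] = (4 + 2 + 6 − 2 + 11 + 10)/6 = 31/6
E[X | Urn B] = (3 + 1 + 15 + 7 − 4)/5 = 22/5
E[X] = (1/3)·31/6 + (2/3)·22/5 = 419/90 ≈ 4.656

4.656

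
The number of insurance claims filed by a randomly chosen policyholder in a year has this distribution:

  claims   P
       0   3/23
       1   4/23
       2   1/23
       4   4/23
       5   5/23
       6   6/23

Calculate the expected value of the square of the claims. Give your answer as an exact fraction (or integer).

413/23

E[X²] = (3/23)·0 + (4/23)·1 + (1/23)·4 + (4/23)·16 + (5/23)·25 + (6/23)·36
     = 413/23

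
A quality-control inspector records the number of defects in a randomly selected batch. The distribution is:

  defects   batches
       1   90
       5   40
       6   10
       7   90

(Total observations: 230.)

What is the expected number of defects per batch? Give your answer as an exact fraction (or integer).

Total = 230, so P(defects=1) = 90/230, etc.
E[X] = (9/23)·1 + (4/23)·5 + (1/23)·6 + (9/23)·7
     = 98/23

98/23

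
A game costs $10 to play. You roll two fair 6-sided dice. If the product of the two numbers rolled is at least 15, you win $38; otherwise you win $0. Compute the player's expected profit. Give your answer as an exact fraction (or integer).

67/18 dollars

E[payout] = (23/36)·0 + (13/36)·38 = 247/18
Expected profit = 247/18 − 10 = 67/18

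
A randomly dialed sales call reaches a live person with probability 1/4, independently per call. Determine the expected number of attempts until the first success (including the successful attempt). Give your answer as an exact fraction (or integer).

For a geometric distribution, E[trials] = 1/p = 1/(1/4) = 4.

4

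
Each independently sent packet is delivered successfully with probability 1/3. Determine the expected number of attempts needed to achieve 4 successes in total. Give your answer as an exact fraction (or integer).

By linearity (sum of 4 independent geometric waits), E[trials] = 4/p = 4/(1/3) = 12.

12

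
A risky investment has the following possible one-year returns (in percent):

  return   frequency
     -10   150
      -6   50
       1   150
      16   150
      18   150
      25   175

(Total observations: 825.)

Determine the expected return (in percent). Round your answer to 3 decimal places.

9.485

Total = 825, so P(return=-10) = 150/825, etc.
E[X] = (2/11)·(-10) + (2/33)·(-6) + (2/11)·1 + (2/11)·16 + (2/11)·18 + (7/33)·25
     = 313/33 ≈ 9.485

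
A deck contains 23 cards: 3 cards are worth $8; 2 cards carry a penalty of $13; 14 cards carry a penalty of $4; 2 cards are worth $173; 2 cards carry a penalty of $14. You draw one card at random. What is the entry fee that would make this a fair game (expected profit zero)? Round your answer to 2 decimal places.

E[payout] = (3/23)·8 + (2/23)·(-13) + (14/23)·(-4) + (2/23)·173 + (2/23)·(-14) = 260/23
Fair fee = E[payout] = 260/23 ≈ $11.30

$11.30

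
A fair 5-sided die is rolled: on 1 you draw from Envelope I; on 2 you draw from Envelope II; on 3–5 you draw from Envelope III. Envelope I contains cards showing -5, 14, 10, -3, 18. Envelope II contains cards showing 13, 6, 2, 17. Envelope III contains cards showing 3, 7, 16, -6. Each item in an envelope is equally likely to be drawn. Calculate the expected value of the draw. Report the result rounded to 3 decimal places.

E[X | Envelope I] = (-5 + 14 + 10 − 3 + 18)/5 = 34/5
E[X | Envelope II] = (13 + 6 + 2 + 17)/4 = 19/2
E[X | Envelope III] = (3 + 7 + 16 − 6)/4 = 5
E[X] = (1/5)·34/5 + (1/5)·19/2 + (3/5)·5 = 313/50 ≈ 6.260

6.260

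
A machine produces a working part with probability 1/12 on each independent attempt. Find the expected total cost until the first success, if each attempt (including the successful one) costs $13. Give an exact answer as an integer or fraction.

E[#attempts] = 1/p = 12; E[cost] = 13·12 = 156.

$156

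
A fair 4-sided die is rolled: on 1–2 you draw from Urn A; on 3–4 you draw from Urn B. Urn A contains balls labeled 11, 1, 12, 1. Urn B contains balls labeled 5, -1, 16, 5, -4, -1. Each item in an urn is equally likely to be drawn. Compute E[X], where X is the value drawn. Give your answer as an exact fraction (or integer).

E[X | Urn A] = (11 + 1 + 12 + 1)/4 = 25/4
E[X | Urn B] = (5 − 1 + 16 + 5 − 4 − 1)/6 = 10/3
E[X] = (1/2)·25/4 + (1/2)·10/3 = 115/24

115/24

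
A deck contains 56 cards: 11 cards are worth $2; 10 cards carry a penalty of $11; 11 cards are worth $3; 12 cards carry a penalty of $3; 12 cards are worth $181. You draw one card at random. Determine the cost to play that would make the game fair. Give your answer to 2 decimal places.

$37.16

E[payout] = (11/56)·2 + (10/56)·(-11) + (11/56)·3 + (12/56)·(-3) + (12/56)·181 = 2081/56
Fair fee = E[payout] = 2081/56 ≈ $37.16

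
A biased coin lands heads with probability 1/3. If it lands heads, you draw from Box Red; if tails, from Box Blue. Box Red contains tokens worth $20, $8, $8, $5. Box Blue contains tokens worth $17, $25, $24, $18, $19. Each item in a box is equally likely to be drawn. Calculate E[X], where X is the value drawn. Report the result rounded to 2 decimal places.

E[X | Box Red] = (20 + 8 + 8 + 5)/4 = 41/4
E[X | Box Blue] = (17 + 25 + 24 + 18 + 19)/5 = 103/5
E[X] = (1/3)·41/4 + (2/3)·103/5 = 343/20 ≈ 17.15

$17.15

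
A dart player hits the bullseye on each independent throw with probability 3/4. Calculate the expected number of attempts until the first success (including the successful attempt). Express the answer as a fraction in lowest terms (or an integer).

For a geometric distribution, E[trials] = 1/p = 1/(3/4) = 4/3.

4/3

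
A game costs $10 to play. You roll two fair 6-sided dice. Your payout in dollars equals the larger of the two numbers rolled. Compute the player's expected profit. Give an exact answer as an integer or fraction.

Distribution of the larger of the two numbers rolled: 1 w.p. 1/36, 2 w.p. 1/12, 3 w.p. 5/36, 4 w.p. 7/36, 5 w.p. 1/4, 6 w.p. 11/36
E[payout] = (1/36)·1 + (1/12)·2 + (5/36)·3 + (7/36)·4 + (1/4)·5 + (11/36)·6 = 161/36
Expected profit = 161/36 − 10 = -199/36

-199/36 dollars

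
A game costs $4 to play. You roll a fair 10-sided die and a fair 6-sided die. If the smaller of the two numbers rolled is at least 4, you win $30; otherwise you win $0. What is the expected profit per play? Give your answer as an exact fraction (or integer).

E[payout] = (13/20)·0 + (7/20)·30 = 21/2
Expected profit = 21/2 − 4 = 13/2

13/2 dollars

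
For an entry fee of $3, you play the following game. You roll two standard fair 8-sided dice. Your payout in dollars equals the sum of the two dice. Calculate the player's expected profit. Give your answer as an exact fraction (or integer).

$6

Distribution of the sum of the two dice: 2 w.p. 1/64, 3 w.p. 1/32, 4 w.p. 3/64, 5 w.p. 1/16, 6 w.p. 5/64, 7 w.p. 3/32, …
E[payout] = (1/64)·2 + (1/32)·3 + (3/64)·4 + (1/16)·5 + (5/64)·6 + (3/32)·7 + (7/64)·8 + (1/8)·9 + (7/64)·10 + (3/32)·11 + (5/64)·12 + (1/16)·13 + (3/64)·14 + (1/32)·15 + (1/64)·16 = 9
Expected profit = 9 − 3 = 6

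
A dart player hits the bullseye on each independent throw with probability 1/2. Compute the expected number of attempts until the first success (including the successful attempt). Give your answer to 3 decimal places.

For a geometric distribution, E[trials] = 1/p = 1/(1/2) = 2.
≈ 2.000

2.000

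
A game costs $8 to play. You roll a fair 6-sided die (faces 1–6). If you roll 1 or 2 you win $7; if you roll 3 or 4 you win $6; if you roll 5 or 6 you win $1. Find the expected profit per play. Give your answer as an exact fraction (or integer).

-10/3 dollars

E[payout] = (1/3)·1 + (1/3)·6 + (1/3)·7 = 14/3
Expected profit = 14/3 − 8 = -10/3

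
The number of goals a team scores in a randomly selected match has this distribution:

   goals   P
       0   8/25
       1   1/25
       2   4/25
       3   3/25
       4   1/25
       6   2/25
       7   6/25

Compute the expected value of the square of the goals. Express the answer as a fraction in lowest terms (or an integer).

E[X²] = (8/25)·0 + (1/25)·1 + (4/25)·4 + (3/25)·9 + (1/25)·16 + (2/25)·36 + (6/25)·49
     = 426/25

426/25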